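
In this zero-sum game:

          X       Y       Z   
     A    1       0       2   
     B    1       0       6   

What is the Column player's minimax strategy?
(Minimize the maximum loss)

Column should play Y, value = 0

Work:
Column player minimizes Row's maximum payoff:
Column X: max payoff to Row = 1
Column Y: max payoff to Row = 0
Column Z: max payoff to Row = 6
Minimum is 0, achieved by column Y.
Minimax strategy: Y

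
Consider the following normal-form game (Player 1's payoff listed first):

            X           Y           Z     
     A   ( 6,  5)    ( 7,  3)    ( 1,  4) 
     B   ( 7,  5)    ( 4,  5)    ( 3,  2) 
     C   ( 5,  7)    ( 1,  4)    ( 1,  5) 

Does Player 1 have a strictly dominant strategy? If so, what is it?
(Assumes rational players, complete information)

No strictly dominant strategy exists for Player 1

Work:
A strategy strictly dominates another if it gives a strictly higher payoff against every opponent action. Compare each pair of P1's strategies column-by-column:
  A vs B: [6 vs 7, 7 vs 4, 1 vs 3] → A does not strictly dominate B (column X: 6 ≤ 7)
  A vs C: [6 vs 5, 7 vs 1, 1 vs 1] → A does not strictly dominate C (column Z: 1 ≤ 1)
  B vs A: [7 vs 6, 4 vs 7, 3 vs 1] → B does not strictly dominate A (column Y: 4 ≤ 7)
  B vs C: [7 vs 5, 4 vs 1, 3 vs 1] → B strictly dominates C
  C vs A: [5 vs 6, 1 vs 7, 1 vs 1] → C does not strictly dominate A (column X: 5 ≤ 6)
  C vs B: [5 vs 7, 1 vs 4, 1 vs 3] → C does not strictly dominate B (column X: 5 ≤ 7)
No single strategy strictly dominates all others → no strictly dominant strategy.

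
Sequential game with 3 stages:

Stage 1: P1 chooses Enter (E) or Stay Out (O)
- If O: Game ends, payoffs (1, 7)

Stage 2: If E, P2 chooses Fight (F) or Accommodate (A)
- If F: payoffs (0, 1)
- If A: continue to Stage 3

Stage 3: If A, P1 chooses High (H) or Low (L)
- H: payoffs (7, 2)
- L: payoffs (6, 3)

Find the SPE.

SPE: (E, A, H); Outcome (7, 2)

Work:
Stage 3: P1 chooses H (7 vs 6)
Stage 2: P2: F->1, A->2 (anticipating H). Choose A
Stage 1: P1: O->1, E->7 (anticipating A, H). Choose E
SPE path: E -> A -> H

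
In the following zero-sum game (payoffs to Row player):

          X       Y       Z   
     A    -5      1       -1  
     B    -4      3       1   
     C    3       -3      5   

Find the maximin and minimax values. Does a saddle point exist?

Maximin = -3, Minimax = 3, Saddle: False

Work:
Row minimums: [-5, -4, -3] → maximin = -3
Column maximums: [3, 3, 5] → minimax = 3
No saddle point (maximin ≠ minimax). Mixed strategy needed.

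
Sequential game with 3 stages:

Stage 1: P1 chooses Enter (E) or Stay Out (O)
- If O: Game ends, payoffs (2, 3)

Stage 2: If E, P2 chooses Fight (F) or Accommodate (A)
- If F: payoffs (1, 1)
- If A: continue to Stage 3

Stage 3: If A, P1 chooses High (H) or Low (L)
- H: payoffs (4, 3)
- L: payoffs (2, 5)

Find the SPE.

SPE: (E, A, H); Outcome (4, 3)

Work:
Stage 3: P1 chooses H (4 vs 2)
Stage 2: P2: F->1, A->3 (anticipating H). Choose A
Stage 1: P1: O->2, E->4 (anticipating A, H). Choose E
SPE path: E -> A -> H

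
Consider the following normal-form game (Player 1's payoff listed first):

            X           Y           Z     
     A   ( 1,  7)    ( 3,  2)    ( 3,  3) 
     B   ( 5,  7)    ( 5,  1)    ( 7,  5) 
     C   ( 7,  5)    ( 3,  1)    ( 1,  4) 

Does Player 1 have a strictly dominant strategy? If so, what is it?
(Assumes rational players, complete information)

No strictly dominant strategy exists for Player 1

Work:
A strategy strictly dominates another if it gives a strictly higher payoff against every opponent action. Compare each pair of P1's strategies column-by-column:
  A vs B: [1 vs 5, 3 vs 5, 3 vs 7] → A does not strictly dominate B (column X: 1 ≤ 5)
  A vs C: [1 vs 7, 3 vs 3, 3 vs 1] → A does not strictly dominate C (column X: 1 ≤ 7)
  B vs A: [5 vs 1, 5 vs 3, 7 vs 3] → B strictly dominates A
  B vs C: [5 vs 7, 5 vs 3, 7 vs 1] → B does not strictly dominate C (column X: 5 ≤ 7)
  C vs A: [7 vs 1, 3 vs 3, 1 vs 3] → C does not strictly dominate A (column Y: 3 ≤ 3)
  C vs B: [7 vs 5, 3 vs 5, 1 vs 7] → C does not strictly dominate B (column Y: 3 ≤ 5)
No single strategy strictly dominates all others → no strictly dominant strategy.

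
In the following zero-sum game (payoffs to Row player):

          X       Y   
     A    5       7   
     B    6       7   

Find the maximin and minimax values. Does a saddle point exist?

Maximin = 6, Minimax = 6, Saddle: True

Work:
Row minimums: [5, 6] → maximin = 6
Column maximums: [6, 7] → minimax = 6
Saddle point exists! Game value = 6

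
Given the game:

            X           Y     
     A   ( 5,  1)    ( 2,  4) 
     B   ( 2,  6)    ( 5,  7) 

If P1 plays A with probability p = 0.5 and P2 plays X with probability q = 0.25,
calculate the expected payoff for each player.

E[P1] = 3.5, E[P2] = 5.0

Work:
E[P1] = p·q·π₁(A,X) + p·(1-q)·π₁(A,Y) + (1-p)·q·π₁(B,X) + (1-p)·(1-q)·π₁(B,Y)
= 0.5·0.25·5 + 0.5·0.75·2 + 0.5·0.25·2 + 0.5·0.75·5
= 3.5

E[P2] = 5.0 (similar calculation)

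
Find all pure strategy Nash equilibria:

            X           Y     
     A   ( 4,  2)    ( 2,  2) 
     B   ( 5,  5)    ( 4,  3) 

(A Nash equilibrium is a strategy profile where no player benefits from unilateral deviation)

Nash equilibrium: (B, X)

Work:
Best responses:
  P1 vs X: payoffs [4, 5] → best response B (payoff 5)
  P1 vs Y: payoffs [2, 4] → best response B (payoff 4)
  P2 vs A: payoffs [2, 2] → best response X/Y (payoff 2)
  P2 vs B: payoffs [5, 3] → best response X (payoff 5)
Mutual best responses: (B,X) → Nash equilibria.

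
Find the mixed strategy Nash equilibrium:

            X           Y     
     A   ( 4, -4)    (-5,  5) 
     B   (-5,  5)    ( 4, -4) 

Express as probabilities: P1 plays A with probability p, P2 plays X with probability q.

p = 0.5, q = 0.5

Work:
Find probabilities that make opponent indifferent:
P2 chooses q to make P1 indifferent between A and B
P1 chooses p to make P2 indifferent between X and Y
Mixed NE: P1 plays (A: 0.5, B: 0.5), P2 plays (X: 0.5, Y: 0.5)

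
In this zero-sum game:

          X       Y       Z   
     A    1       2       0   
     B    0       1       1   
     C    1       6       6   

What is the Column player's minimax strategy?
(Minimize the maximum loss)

Column should play X, value = 1

Work:
Column player minimizes Row's maximum payoff:
Column X: max payoff to Row = 1
Column Y: max payoff to Row = 6
Column Z: max payoff to Row = 6
Minimum is 1, achieved by column X.
Minimax strategy: X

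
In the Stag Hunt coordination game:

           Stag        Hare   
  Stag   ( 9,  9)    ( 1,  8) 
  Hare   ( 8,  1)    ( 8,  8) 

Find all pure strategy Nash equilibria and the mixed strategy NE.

Pure NE: (Stag, Stag) and (Hare, Hare); Mixed NE: p = 0.875, q = 0.875

Work:
Check pure NE:
(Stag, Stag): (9, 9) - no unilateral deviation beneficial
(Hare, Hare): (8, 8) - no unilateral deviation beneficial
Mixed NE: P1 plays Stag with p = 0.875, P2 plays Stag with q = 0.875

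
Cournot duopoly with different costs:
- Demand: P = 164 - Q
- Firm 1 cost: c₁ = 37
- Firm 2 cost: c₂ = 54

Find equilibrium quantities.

q₁* = 48.0, q₂* = 31.0

Work:
Reaction: q₁ = (164 - 37 - q₂)/2
Reaction: q₂ = (164 - 54 - q₁)/2
Solve simultaneously:
q₁* = (164 - 2×37 + 54)/3 = 48.0
q₂* = (164 - 2×54 + 37)/3 = 31.0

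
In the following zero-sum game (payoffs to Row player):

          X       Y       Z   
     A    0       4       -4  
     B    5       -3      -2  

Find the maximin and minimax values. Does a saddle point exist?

Maximin = -3, Minimax = -2, Saddle: False

Work:
Row minimums: [-4, -3] → maximin = -3
Column maximums: [5, 4, -2] → minimax = -2
No saddle point (maximin ≠ minimax). Mixed strategy needed.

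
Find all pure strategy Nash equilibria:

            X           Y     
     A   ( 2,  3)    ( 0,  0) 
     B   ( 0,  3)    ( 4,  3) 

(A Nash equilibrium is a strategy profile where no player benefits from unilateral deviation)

Nash equilibrium: (A, X), (B, Y)

Work:
Best responses:
  P1 vs X: payoffs [2, 0] → best response A (payoff 2)
  P1 vs Y: payoffs [0, 4] → best response B (payoff 4)
  P2 vs A: payoffs [3, 0] → best response X (payoff 3)
  P2 vs B: payoffs [3, 3] → best response X/Y (payoff 3)
Mutual best responses: (A,X), (B,Y) → Nash equilibria.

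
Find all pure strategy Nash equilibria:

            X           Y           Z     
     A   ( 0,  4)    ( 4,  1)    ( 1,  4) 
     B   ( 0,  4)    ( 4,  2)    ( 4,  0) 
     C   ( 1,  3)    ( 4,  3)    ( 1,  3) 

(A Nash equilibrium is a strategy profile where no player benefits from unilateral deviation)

Nash equilibrium: (C, X), (C, Y)

Work:
Best responses:
  P1 vs X: payoffs [0, 0, 1] → best response C (payoff 1)
  P1 vs Y: payoffs [4, 4, 4] → best response A/B/C (payoff 4)
  P1 vs Z: payoffs [1, 4, 1] → best response B (payoff 4)
  P2 vs A: payoffs [4, 1, 4] → best response X/Z (payoff 4)
  P2 vs B: payoffs [4, 2, 0] → best response X (payoff 4)
  P2 vs C: payoffs [3, 3, 3] → best response X/Y/Z (payoff 3)
Mutual best responses: (C,X), (C,Y) → Nash equilibria.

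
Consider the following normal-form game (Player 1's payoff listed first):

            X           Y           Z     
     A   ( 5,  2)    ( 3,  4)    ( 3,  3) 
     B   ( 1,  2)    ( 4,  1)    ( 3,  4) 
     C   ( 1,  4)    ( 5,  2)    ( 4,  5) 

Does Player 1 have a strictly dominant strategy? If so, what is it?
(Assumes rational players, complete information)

No strictly dominant strategy exists for Player 1

Work:
A strategy strictly dominates another if it gives a strictly higher payoff against every opponent action. Compare each pair of P1's strategies column-by-column:
  A vs B: [5 vs 1, 3 vs 4, 3 vs 3] → A does not strictly dominate B (column Y: 3 ≤ 4)
  A vs C: [5 vs 1, 3 vs 5, 3 vs 4] → A does not strictly dominate C (column Y: 3 ≤ 5)
  B vs A: [1 vs 5, 4 vs 3, 3 vs 3] → B does not strictly dominate A (column X: 1 ≤ 5)
  B vs C: [1 vs 1, 4 vs 5, 3 vs 4] → B does not strictly dominate C (column X: 1 ≤ 1)
  C vs A: [1 vs 5, 5 vs 3, 4 vs 3] → C does not strictly dominate A (column X: 1 ≤ 5)
  C vs B: [1 vs 1, 5 vs 4, 4 vs 3] → C does not strictly dominate B (column X: 1 ≤ 1)
No single strategy strictly dominates all others → no strictly dominant strategy.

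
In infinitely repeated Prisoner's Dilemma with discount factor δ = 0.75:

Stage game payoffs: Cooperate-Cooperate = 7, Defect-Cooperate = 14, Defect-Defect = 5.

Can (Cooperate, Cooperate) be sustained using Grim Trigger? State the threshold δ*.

δ* = 0.7778; since δ = 0.75 < 0.7778, cooperation cannot be sustained

Work:
For Grim Trigger:
Cooperate forever: 7/(1-δ)
Defect then punished: 14 + 5·δ/(1-δ)
Need: 7/(1-δ) ≥ 14 + 5·δ/(1-δ)
Solving: δ ≥ (T-R)/(T-P) = (14-7)/(14-5) = 0.7778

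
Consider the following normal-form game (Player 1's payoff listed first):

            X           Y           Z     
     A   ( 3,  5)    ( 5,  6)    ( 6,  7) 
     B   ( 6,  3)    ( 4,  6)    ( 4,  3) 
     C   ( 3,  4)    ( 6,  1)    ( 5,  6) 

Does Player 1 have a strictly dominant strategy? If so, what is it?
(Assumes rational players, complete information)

No strictly dominant strategy exists for Player 1

Work:
A strategy strictly dominates another if it gives a strictly higher payoff against every opponent action. Compare each pair of P1's strategies column-by-column:
  A vs B: [3 vs 6, 5 vs 4, 6 vs 4] → A does not strictly dominate B (column X: 3 ≤ 6)
  A vs C: [3 vs 3, 5 vs 6, 6 vs 5] → A does not strictly dominate C (column X: 3 ≤ 3)
  B vs A: [6 vs 3, 4 vs 5, 4 vs 6] → B does not strictly dominate A (column Y: 4 ≤ 5)
  B vs C: [6 vs 3, 4 vs 6, 4 vs 5] → B does not strictly dominate C (column Y: 4 ≤ 6)
  C vs A: [3 vs 3, 6 vs 5, 5 vs 6] → C does not strictly dominate A (column X: 3 ≤ 3)
  C vs B: [3 vs 6, 6 vs 4, 5 vs 4] → C does not strictly dominate B (column X: 3 ≤ 6)
No single strategy strictly dominates all others → no strictly dominant strategy.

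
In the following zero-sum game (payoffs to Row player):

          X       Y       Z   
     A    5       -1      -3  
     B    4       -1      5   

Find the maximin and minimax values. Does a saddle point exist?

Maximin = -1, Minimax = -1, Saddle: True

Work:
Row minimums: [-3, -1] → maximin = -1
Column maximums: [5, -1, 5] → minimax = -1
Saddle point exists! Game value = -1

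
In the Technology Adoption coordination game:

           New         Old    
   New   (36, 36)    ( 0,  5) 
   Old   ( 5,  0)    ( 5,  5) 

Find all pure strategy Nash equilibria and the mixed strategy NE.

Pure NE: (New, New) and (Old, Old); Mixed NE: p = 0.1389, q = 0.1389

Work:
Check pure NE:
(New, New): (36, 36) - no unilateral deviation beneficial
(Old, Old): (5, 5) - no unilateral deviation beneficial
Mixed NE: P1 plays New with p = 0.1389, P2 plays New with q = 0.1389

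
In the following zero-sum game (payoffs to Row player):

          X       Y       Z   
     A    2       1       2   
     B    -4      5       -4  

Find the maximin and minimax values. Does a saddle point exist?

Maximin = 1, Minimax = 2, Saddle: False

Work:
Row minimums: [1, -4] → maximin = 1
Column maximums: [2, 5, 2] → minimax = 2
No saddle point (maximin ≠ minimax). Mixed strategy needed.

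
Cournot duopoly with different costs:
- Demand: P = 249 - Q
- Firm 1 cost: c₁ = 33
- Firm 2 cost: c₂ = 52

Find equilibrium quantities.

q₁* = 78.33, q₂* = 59.33

Work:
Reaction: q₁ = (249 - 33 - q₂)/2
Reaction: q₂ = (249 - 52 - q₁)/2
Solve simultaneously:
q₁* = (249 - 2×33 + 52)/3 = 78.33
q₂* = (249 - 2×52 + 33)/3 = 59.33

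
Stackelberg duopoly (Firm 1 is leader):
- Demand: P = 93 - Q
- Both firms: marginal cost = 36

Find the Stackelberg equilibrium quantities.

q₁* (leader) = 28.5, q₂* (follower) = 14.25

Work:
Follower's reaction: q₂ = (a - c - q₁)/2
Leader substitutes: π₁ = q₁·(a - q₁ - (a-c-q₁)/2 - c)
FOC: q₁* = (93 - 36)/2 = 28.50
Then: q₂* = (93 - 36 - 28.5)/2 = 14.25
Leader has first-mover advantage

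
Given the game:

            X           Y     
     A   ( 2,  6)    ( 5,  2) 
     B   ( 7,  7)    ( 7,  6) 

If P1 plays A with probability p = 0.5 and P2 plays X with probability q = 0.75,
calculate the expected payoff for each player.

E[P1] = 4.875, E[P2] = 5.875

Work:
E[P1] = p·q·π₁(A,X) + p·(1-q)·π₁(A,Y) + (1-p)·q·π₁(B,X) + (1-p)·(1-q)·π₁(B,Y)
= 0.5·0.75·2 + 0.5·0.25·5 + 0.5·0.75·7 + 0.5·0.25·7
= 4.875

E[P2] = 5.875 (similar calculation)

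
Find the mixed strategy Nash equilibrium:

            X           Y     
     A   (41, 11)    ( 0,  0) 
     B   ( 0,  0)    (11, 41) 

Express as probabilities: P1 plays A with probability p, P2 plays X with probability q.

p = 0.7885, q = 0.2115

Work:
Find probabilities that make opponent indifferent:
P2 chooses q to make P1 indifferent between A and B
P1 chooses p to make P2 indifferent between X and Y
Mixed NE: P1 plays (A: 0.7885, B: 0.2115), P2 plays (X: 0.2115, Y: 0.7885)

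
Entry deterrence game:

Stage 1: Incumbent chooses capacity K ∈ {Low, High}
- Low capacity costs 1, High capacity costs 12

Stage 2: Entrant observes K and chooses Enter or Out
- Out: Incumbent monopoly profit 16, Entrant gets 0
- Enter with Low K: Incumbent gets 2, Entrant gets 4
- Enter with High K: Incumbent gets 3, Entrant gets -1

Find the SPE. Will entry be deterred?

SPE: (High, Enter|Low, Out|High); Entry deterred. Incumbent net profit = 4

Work:
After Low K: Entrant enters (4 > 0)
After High K: Entrant stays out (-1 < 0)
Incumbent: Low → 2−1=1, High → 16−12=4
Incumbent chooses High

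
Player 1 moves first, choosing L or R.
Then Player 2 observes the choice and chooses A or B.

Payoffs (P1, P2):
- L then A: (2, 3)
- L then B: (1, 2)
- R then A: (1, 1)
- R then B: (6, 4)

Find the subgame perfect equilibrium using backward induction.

P1 plays R, P2 plays A after L and B after R; Payoff (6, 4)

Work:
Backward induction:
After L: P2 chooses A → P1 gets 2
After R: P2 chooses B → P1 gets 6
P1 chooses R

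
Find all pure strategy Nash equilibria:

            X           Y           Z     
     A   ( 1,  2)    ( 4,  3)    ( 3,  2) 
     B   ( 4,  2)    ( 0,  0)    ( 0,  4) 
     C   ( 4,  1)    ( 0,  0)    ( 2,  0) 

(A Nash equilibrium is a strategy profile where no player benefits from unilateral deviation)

Nash equilibrium: (A, Y), (C, X)

Work:
Best responses:
  P1 vs X: payoffs [1, 4, 4] → best response B/C (payoff 4)
  P1 vs Y: payoffs [4, 0, 0] → best response A (payoff 4)
  P1 vs Z: payoffs [3, 0, 2] → best response A (payoff 3)
  P2 vs A: payoffs [2, 3, 2] → best response Y (payoff 3)
  P2 vs B: payoffs [2, 0, 4] → best response Z (payoff 4)
  P2 vs C: payoffs [1, 0, 0] → best response X (payoff 1)
Mutual best responses: (A,Y), (C,X) → Nash equilibria.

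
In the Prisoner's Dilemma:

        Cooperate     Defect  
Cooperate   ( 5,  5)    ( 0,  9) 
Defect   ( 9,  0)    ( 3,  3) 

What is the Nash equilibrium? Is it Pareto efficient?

(Defect, Defect) is NE; not Pareto efficient

Work:
Defect dominates Cooperate for both players:
If P2 cooperates: Defect (9) > Cooperate (5)
If P2 defects: Defect (3) > Cooperate (0)
NE: (Defect, Defect) with payoff (3, 3)
But (Cooperate, Cooperate) = (5, 5) Pareto dominates (3, 3)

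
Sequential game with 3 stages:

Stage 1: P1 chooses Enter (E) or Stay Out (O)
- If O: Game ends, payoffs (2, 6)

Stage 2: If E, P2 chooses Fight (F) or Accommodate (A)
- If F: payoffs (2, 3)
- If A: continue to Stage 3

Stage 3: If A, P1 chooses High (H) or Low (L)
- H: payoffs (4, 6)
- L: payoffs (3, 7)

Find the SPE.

SPE: (E, A, H); Outcome (4, 6)

Work:
Stage 3: P1 chooses H (4 vs 3)
Stage 2: P2: F->3, A->6 (anticipating H). Choose A
Stage 1: P1: O->2, E->4 (anticipating A, H). Choose E
SPE path: E -> A -> H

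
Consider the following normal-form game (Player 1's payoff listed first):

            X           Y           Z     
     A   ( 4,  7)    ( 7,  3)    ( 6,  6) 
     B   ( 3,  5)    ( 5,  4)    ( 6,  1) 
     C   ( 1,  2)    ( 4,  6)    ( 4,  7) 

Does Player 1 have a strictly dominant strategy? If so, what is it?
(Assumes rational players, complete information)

No strictly dominant strategy exists for Player 1

Work:
A strategy strictly dominates another if it gives a strictly higher payoff against every opponent action. Compare each pair of P1's strategies column-by-column:
  A vs B: [4 vs 3, 7 vs 5, 6 vs 6] → A does not strictly dominate B (column Z: 6 ≤ 6)
  A vs C: [4 vs 1, 7 vs 4, 6 vs 4] → A strictly dominates C
  B vs A: [3 vs 4, 5 vs 7, 6 vs 6] → B does not strictly dominate A (column X: 3 ≤ 4)
  B vs C: [3 vs 1, 5 vs 4, 6 vs 4] → B strictly dominates C
  C vs A: [1 vs 4, 4 vs 7, 4 vs 6] → C does not strictly dominate A (column X: 1 ≤ 4)
  C vs B: [1 vs 3, 4 vs 5, 4 vs 6] → C does not strictly dominate B (column X: 1 ≤ 3)
No single strategy strictly dominates all others → no strictly dominant strategy.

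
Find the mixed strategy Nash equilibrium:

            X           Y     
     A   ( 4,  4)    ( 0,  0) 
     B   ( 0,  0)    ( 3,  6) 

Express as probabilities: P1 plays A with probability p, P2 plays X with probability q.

p = 0.6, q = 0.4286

Work:
Find probabilities that make opponent indifferent:
P2 chooses q to make P1 indifferent between A and B
P1 chooses p to make P2 indifferent between X and Y
Mixed NE: P1 plays (A: 0.6, B: 0.4), P2 plays (X: 0.4286, Y: 0.5714)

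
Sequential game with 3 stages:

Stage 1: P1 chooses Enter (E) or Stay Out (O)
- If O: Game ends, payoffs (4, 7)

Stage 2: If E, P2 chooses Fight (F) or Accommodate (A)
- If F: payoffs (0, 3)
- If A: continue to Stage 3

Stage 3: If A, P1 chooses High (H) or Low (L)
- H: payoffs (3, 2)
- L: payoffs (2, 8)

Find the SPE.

SPE: (O, F, H); Outcome (4, 7)

Work:
Stage 3: P1 chooses H (3 vs 2)
Stage 2: P2: F->3, A->2 (anticipating H). Choose F
Stage 1: P1: O->4, E->0 (anticipating F, H). Choose O
SPE path: O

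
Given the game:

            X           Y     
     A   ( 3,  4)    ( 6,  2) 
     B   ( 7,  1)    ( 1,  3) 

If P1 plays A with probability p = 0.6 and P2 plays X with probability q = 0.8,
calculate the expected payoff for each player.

E[P1] = 4.48, E[P2] = 2.72

Work:
E[P1] = p·q·π₁(A,X) + p·(1-q)·π₁(A,Y) + (1-p)·q·π₁(B,X) + (1-p)·(1-q)·π₁(B,Y)
= 0.6·0.8·3 + 0.6·0.2·6 + 0.4·0.8·7 + 0.4·0.2·1
= 4.48

E[P2] = 2.72 (similar calculation)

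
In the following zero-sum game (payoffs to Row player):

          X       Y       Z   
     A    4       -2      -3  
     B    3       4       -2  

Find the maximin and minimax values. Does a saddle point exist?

Maximin = -2, Minimax = -2, Saddle: True

Work:
Row minimums: [-3, -2] → maximin = -2
Column maximums: [4, 4, -2] → minimax = -2
Saddle point exists! Game value = -2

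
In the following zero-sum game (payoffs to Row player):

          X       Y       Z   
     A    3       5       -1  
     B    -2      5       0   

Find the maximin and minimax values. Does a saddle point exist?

Maximin = -1, Minimax = 0, Saddle: False

Work:
Row minimums: [-1, -2] → maximin = -1
Column maximums: [3, 5, 0] → minimax = 0
No saddle point (maximin ≠ minimax). Mixed strategy needed.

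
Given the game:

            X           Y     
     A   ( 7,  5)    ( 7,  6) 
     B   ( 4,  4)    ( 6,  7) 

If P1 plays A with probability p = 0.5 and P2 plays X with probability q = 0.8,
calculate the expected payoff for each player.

E[P1] = 5.7, E[P2] = 4.9

Work:
E[P1] = p·q·π₁(A,X) + p·(1-q)·π₁(A,Y) + (1-p)·q·π₁(B,X) + (1-p)·(1-q)·π₁(B,Y)
= 0.5·0.8·7 + 0.5·0.2·7 + 0.5·0.8·4 + 0.5·0.2·6
= 5.7

E[P2] = 4.9 (similar calculation)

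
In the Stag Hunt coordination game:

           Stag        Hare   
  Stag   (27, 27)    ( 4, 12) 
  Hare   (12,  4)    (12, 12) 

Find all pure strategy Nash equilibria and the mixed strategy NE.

Pure NE: (Stag, Stag) and (Hare, Hare); Mixed NE: p = 0.3478, q = 0.3478

Work:
Check pure NE:
(Stag, Stag): (27, 27) - no unilateral deviation beneficial
(Hare, Hare): (12, 12) - no unilateral deviation beneficial
Mixed NE: P1 plays Stag with p = 0.3478, P2 plays Stag with q = 0.3478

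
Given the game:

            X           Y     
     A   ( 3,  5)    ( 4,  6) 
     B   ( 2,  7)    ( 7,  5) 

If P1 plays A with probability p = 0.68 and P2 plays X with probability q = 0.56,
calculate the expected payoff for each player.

E[P1] = 3.6832, E[P2] = 5.6576

Work:
E[P1] = p·q·π₁(A,X) + p·(1-q)·π₁(A,Y) + (1-p)·q·π₁(B,X) + (1-p)·(1-q)·π₁(B,Y)
= 0.68·0.56·3 + 0.68·0.44·4 + 0.32·0.56·2 + 0.32·0.44·7
= 3.6832

E[P2] = 5.6576 (similar calculation)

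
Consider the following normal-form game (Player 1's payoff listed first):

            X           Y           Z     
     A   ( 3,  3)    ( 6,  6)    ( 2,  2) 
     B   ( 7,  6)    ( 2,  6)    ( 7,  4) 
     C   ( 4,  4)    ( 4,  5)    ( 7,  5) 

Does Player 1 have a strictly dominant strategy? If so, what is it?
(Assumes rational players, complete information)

No strictly dominant strategy exists for Player 1

Work:
A strategy strictly dominates another if it gives a strictly higher payoff against every opponent action. Compare each pair of P1's strategies column-by-column:
  A vs B: [3 vs 7, 6 vs 2, 2 vs 7] → A does not strictly dominate B (column X: 3 ≤ 7)
  A vs C: [3 vs 4, 6 vs 4, 2 vs 7] → A does not strictly dominate C (column X: 3 ≤ 4)
  B vs A: [7 vs 3, 2 vs 6, 7 vs 2] → B does not strictly dominate A (column Y: 2 ≤ 6)
  B vs C: [7 vs 4, 2 vs 4, 7 vs 7] → B does not strictly dominate C (column Y: 2 ≤ 4)
  C vs A: [4 vs 3, 4 vs 6, 7 vs 2] → C does not strictly dominate A (column Y: 4 ≤ 6)
  C vs B: [4 vs 7, 4 vs 2, 7 vs 7] → C does not strictly dominate B (column X: 4 ≤ 7)
No single strategy strictly dominates all others → no strictly dominant strategy.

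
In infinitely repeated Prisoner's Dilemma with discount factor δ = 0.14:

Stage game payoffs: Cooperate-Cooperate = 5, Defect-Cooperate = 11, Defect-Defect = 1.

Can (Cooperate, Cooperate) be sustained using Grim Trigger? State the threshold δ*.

δ* = 0.6; since δ = 0.14 < 0.6, cooperation cannot be sustained

Work:
For Grim Trigger:
Cooperate forever: 5/(1-δ)
Defect then punished: 11 + 1·δ/(1-δ)
Need: 5/(1-δ) ≥ 11 + 1·δ/(1-δ)
Solving: δ ≥ (T-R)/(T-P) = (11-5)/(11-1) = 0.6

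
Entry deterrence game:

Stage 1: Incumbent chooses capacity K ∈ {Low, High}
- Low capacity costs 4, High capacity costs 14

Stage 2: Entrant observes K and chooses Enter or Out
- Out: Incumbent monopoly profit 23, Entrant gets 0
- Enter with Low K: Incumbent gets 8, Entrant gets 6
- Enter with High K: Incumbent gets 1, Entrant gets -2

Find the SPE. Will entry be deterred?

SPE: (High, Enter|Low, Out|High); Entry deterred. Incumbent net profit = 9

Work:
After Low K: Entrant enters (6 > 0)
After High K: Entrant stays out (-2 < 0)
Incumbent: Low → 8−4=4, High → 23−14=9
Incumbent chooses High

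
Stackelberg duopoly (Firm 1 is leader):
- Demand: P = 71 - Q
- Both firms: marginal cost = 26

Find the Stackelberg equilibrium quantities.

q₁* (leader) = 22.5, q₂* (follower) = 11.25

Work:
Follower's reaction: q₂ = (a - c - q₁)/2
Leader substitutes: π₁ = q₁·(a - q₁ - (a-c-q₁)/2 - c)
FOC: q₁* = (71 - 26)/2 = 22.50
Then: q₂* = (71 - 26 - 22.5)/2 = 11.25
Leader has first-mover advantage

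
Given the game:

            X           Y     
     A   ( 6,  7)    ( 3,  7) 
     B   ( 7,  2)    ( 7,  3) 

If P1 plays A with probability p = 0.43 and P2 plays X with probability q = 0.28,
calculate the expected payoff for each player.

E[P1] = 5.6412, E[P2] = 4.5604

Work:
E[P1] = p·q·π₁(A,X) + p·(1-q)·π₁(A,Y) + (1-p)·q·π₁(B,X) + (1-p)·(1-q)·π₁(B,Y)
= 0.43·0.28·6 + 0.43·0.72·3 + 0.57·0.28·7 + 0.57·0.72·7
= 5.6412

E[P2] = 4.5604 (similar calculation)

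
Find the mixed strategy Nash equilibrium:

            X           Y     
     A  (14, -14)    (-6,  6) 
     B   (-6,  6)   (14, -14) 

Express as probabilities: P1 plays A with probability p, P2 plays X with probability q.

p = 0.5, q = 0.5

Work:
Find probabilities that make opponent indifferent:
P2 chooses q to make P1 indifferent between A and B
P1 chooses p to make P2 indifferent between X and Y
Mixed NE: P1 plays (A: 0.5, B: 0.5), P2 plays (X: 0.5, Y: 0.5)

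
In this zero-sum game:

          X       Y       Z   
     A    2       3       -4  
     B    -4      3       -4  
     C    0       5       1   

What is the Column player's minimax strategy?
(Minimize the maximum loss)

Column should play Z, value = 1

Work:
Column player minimizes Row's maximum payoff:
Column X: max payoff to Row = 2
Column Y: max payoff to Row = 5
Column Z: max payoff to Row = 1
Minimum is 1, achieved by column Z.
Minimax strategy: Z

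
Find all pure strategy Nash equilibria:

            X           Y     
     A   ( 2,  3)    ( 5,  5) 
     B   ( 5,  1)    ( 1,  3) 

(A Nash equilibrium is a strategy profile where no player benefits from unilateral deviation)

Nash equilibrium: (A, Y)

Work:
Best responses:
  P1 vs X: payoffs [2, 5] → best response B (payoff 5)
  P1 vs Y: payoffs [5, 1] → best response A (payoff 5)
  P2 vs A: payoffs [3, 5] → best response Y (payoff 5)
  P2 vs B: payoffs [1, 3] → best response Y (payoff 3)
Mutual best responses: (A,Y) → Nash equilibria.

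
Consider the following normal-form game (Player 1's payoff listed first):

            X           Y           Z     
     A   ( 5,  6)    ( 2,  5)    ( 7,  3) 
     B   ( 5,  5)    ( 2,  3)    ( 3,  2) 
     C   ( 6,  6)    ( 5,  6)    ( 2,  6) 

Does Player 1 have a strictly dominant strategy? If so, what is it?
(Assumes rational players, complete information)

No strictly dominant strategy exists for Player 1

Work:
A strategy strictly dominates another if it gives a strictly higher payoff against every opponent action. Compare each pair of P1's strategies column-by-column:
  A vs B: [5 vs 5, 2 vs 2, 7 vs 3] → A does not strictly dominate B (column X: 5 ≤ 5)
  A vs C: [5 vs 6, 2 vs 5, 7 vs 2] → A does not strictly dominate C (column X: 5 ≤ 6)
  B vs A: [5 vs 5, 2 vs 2, 3 vs 7] → B does not strictly dominate A (column X: 5 ≤ 5)
  B vs C: [5 vs 6, 2 vs 5, 3 vs 2] → B does not strictly dominate C (column X: 5 ≤ 6)
  C vs A: [6 vs 5, 5 vs 2, 2 vs 7] → C does not strictly dominate A (column Z: 2 ≤ 7)
  C vs B: [6 vs 5, 5 vs 2, 2 vs 3] → C does not strictly dominate B (column Z: 2 ≤ 3)
No single strategy strictly dominates all others → no strictly dominant strategy.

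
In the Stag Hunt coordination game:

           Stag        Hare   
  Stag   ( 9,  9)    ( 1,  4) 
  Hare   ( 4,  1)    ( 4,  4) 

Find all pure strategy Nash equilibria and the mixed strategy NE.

Pure NE: (Stag, Stag) and (Hare, Hare); Mixed NE: p = 0.375, q = 0.375

Work:
Check pure NE:
(Stag, Stag): (9, 9) - no unilateral deviation beneficial
(Hare, Hare): (4, 4) - no unilateral deviation beneficial
Mixed NE: P1 plays Stag with p = 0.375, P2 plays Stag with q = 0.375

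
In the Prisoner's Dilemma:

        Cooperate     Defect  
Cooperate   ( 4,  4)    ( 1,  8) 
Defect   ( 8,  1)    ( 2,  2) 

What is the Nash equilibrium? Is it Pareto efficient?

(Defect, Defect) is NE; not Pareto efficient

Work:
Defect dominates Cooperate for both players:
If P2 cooperates: Defect (8) > Cooperate (4)
If P2 defects: Defect (2) > Cooperate (1)
NE: (Defect, Defect) with payoff (2, 2)
But (Cooperate, Cooperate) = (4, 4) Pareto dominates (2, 2)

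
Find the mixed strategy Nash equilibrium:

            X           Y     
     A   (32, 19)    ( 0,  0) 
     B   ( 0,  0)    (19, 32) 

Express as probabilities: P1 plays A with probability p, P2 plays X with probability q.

p = 0.6275, q = 0.3725

Work:
Find probabilities that make opponent indifferent:
P2 chooses q to make P1 indifferent between A and B
P1 chooses p to make P2 indifferent between X and Y
Mixed NE: P1 plays (A: 0.6275, B: 0.3725), P2 plays (X: 0.3725, Y: 0.6275)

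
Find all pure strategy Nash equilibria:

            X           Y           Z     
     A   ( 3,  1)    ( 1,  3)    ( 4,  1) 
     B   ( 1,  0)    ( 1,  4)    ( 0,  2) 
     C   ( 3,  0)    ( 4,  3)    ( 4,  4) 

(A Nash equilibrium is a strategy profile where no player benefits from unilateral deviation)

Nash equilibrium: (C, Z)

Work:
Best responses:
  P1 vs X: payoffs [3, 1, 3] → best response A/C (payoff 3)
  P1 vs Y: payoffs [1, 1, 4] → best response C (payoff 4)
  P1 vs Z: payoffs [4, 0, 4] → best response A/C (payoff 4)
  P2 vs A: payoffs [1, 3, 1] → best response Y (payoff 3)
  P2 vs B: payoffs [0, 4, 2] → best response Y (payoff 4)
  P2 vs C: payoffs [0, 3, 4] → best response Z (payoff 4)
Mutual best responses: (C,Z) → Nash equilibria.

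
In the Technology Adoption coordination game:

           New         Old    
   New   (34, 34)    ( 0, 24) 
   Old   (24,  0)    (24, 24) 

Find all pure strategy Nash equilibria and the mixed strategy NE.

Pure NE: (New, New) and (Old, Old); Mixed NE: p = 0.7059, q = 0.7059

Work:
Check pure NE:
(New, New): (34, 34) - no unilateral deviation beneficial
(Old, Old): (24, 24) - no unilateral deviation beneficial
Mixed NE: P1 plays New with p = 0.7059, P2 plays New with q = 0.7059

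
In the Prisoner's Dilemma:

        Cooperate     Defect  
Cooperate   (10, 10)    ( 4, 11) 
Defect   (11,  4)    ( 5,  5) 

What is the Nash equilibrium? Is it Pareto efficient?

(Defect, Defect) is NE; not Pareto efficient

Work:
Defect dominates Cooperate for both players:
If P2 cooperates: Defect (11) > Cooperate (10)
If P2 defects: Defect (5) > Cooperate (4)
NE: (Defect, Defect) with payoff (5, 5)
But (Cooperate, Cooperate) = (10, 10) Pareto dominates (5, 5)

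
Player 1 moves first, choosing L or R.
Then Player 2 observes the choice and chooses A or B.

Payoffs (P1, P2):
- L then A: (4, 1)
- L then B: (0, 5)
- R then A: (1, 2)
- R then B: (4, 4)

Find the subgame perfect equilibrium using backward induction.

P1 plays R, P2 plays B after L and B after R; Payoff (4, 4)

Work:
Backward induction:
After L: P2 chooses B → P1 gets 0
After R: P2 chooses B → P1 gets 4
P1 chooses R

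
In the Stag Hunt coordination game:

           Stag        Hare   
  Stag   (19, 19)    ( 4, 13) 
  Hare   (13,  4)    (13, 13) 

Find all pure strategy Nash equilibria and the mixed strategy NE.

Pure NE: (Stag, Stag) and (Hare, Hare); Mixed NE: p = 0.6, q = 0.6

Work:
Check pure NE:
(Stag, Stag): (19, 19) - no unilateral deviation beneficial
(Hare, Hare): (13, 13) - no unilateral deviation beneficial
Mixed NE: P1 plays Stag with p = 0.6, P2 plays Stag with q = 0.6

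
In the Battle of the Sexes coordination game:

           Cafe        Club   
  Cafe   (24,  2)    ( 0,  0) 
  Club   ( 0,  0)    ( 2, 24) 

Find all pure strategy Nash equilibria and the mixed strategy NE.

Pure NE: (Cafe, Cafe) and (Club, Club); Mixed NE: p = 0.9231, q = 0.0769

Work:
Check pure NE:
(Cafe, Cafe): (24, 2) - no unilateral deviation beneficial
(Club, Club): (2, 24) - no unilateral deviation beneficial
Mixed NE: P1 plays Cafe with p = 0.9231, P2 plays Cafe with q = 0.0769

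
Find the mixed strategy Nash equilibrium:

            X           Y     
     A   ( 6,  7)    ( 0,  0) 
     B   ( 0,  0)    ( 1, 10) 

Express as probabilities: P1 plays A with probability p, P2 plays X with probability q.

p = 0.5882, q = 0.1429

Work:
Find probabilities that make opponent indifferent:
P2 chooses q to make P1 indifferent between A and B
P1 chooses p to make P2 indifferent between X and Y
Mixed NE: P1 plays (A: 0.5882, B: 0.4118), P2 plays (X: 0.1429, Y: 0.8571)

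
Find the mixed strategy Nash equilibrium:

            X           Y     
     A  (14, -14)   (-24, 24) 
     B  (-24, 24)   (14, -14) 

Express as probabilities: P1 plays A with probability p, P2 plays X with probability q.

p = 0.5, q = 0.5

Work:
Find probabilities that make opponent indifferent:
P2 chooses q to make P1 indifferent between A and B
P1 chooses p to make P2 indifferent between X and Y
Mixed NE: P1 plays (A: 0.5, B: 0.5), P2 plays (X: 0.5, Y: 0.5)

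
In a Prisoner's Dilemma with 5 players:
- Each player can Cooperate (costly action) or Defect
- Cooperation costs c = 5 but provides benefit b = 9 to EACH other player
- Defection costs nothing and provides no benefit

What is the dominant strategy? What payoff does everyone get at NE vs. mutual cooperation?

Dominant: Defect; NE payoff = 0; Coop payoff = 31

Work:
Defect dominates (saves cost c = 5, benefit to others is external)
NE: All defect → everyone gets 0
If all cooperate: each receives (4)×9 - 5 = 31
Social dilemma: 31 > 0 but NE gives 0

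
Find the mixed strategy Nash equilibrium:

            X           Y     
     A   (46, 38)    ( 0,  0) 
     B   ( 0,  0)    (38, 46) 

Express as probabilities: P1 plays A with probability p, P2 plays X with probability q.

p = 0.5476, q = 0.4524

Work:
Find probabilities that make opponent indifferent:
P2 chooses q to make P1 indifferent between A and B
P1 chooses p to make P2 indifferent between X and Y
Mixed NE: P1 plays (A: 0.5476, B: 0.4524), P2 plays (X: 0.4524, Y: 0.5476)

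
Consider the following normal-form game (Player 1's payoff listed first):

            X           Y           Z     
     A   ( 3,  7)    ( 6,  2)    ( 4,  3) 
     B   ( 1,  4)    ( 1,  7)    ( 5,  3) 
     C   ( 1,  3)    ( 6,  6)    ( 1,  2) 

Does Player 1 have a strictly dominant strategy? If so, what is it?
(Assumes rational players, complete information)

No strictly dominant strategy exists for Player 1

Work:
A strategy strictly dominates another if it gives a strictly higher payoff against every opponent action. Compare each pair of P1's strategies column-by-column:
  A vs B: [3 vs 1, 6 vs 1, 4 vs 5] → A does not strictly dominate B (column Z: 4 ≤ 5)
  A vs C: [3 vs 1, 6 vs 6, 4 vs 1] → A does not strictly dominate C (column Y: 6 ≤ 6)
  B vs A: [1 vs 3, 1 vs 6, 5 vs 4] → B does not strictly dominate A (column X: 1 ≤ 3)
  B vs C: [1 vs 1, 1 vs 6, 5 vs 1] → B does not strictly dominate C (column X: 1 ≤ 1)
  C vs A: [1 vs 3, 6 vs 6, 1 vs 4] → C does not strictly dominate A (column X: 1 ≤ 3)
  C vs B: [1 vs 1, 6 vs 1, 1 vs 5] → C does not strictly dominate B (column X: 1 ≤ 1)
No single strategy strictly dominates all others → no strictly dominant strategy.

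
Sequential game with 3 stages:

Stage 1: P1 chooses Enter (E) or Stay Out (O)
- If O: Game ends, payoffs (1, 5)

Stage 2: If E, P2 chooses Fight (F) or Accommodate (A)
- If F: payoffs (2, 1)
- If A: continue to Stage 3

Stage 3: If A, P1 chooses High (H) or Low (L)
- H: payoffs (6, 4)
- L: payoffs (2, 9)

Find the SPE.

SPE: (E, A, H); Outcome (6, 4)

Work:
Stage 3: P1 chooses H (6 vs 2)
Stage 2: P2: F->1, A->4 (anticipating H). Choose A
Stage 1: P1: O->1, E->6 (anticipating A, H). Choose E
SPE path: E -> A -> H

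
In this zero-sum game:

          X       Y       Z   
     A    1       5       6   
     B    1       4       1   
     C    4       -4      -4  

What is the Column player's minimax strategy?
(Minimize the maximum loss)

Column should play X, value = 4

Work:
Column player minimizes Row's maximum payoff:
Column X: max payoff to Row = 4
Column Y: max payoff to Row = 5
Column Z: max payoff to Row = 6
Minimum is 4, achieved by column X.
Minimax strategy: X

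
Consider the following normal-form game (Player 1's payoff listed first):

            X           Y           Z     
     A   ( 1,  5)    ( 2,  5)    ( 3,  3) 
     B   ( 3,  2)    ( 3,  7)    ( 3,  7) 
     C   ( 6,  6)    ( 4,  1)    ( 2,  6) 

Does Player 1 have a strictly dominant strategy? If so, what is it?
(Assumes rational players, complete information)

No strictly dominant strategy exists for Player 1

Work:
A strategy strictly dominates another if it gives a strictly higher payoff against every opponent action. Compare each pair of P1's strategies column-by-column:
  A vs B: [1 vs 3, 2 vs 3, 3 vs 3] → A does not strictly dominate B (column X: 1 ≤ 3)
  A vs C: [1 vs 6, 2 vs 4, 3 vs 2] → A does not strictly dominate C (column X: 1 ≤ 6)
  B vs A: [3 vs 1, 3 vs 2, 3 vs 3] → B does not strictly dominate A (column Z: 3 ≤ 3)
  B vs C: [3 vs 6, 3 vs 4, 3 vs 2] → B does not strictly dominate C (column X: 3 ≤ 6)
  C vs A: [6 vs 1, 4 vs 2, 2 vs 3] → C does not strictly dominate A (column Z: 2 ≤ 3)
  C vs B: [6 vs 3, 4 vs 3, 2 vs 3] → C does not strictly dominate B (column Z: 2 ≤ 3)
No single strategy strictly dominates all others → no strictly dominant strategy.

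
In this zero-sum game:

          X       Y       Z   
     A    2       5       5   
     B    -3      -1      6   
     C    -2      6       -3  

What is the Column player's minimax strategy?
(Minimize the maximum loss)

Column should play X, value = 2

Work:
Column player minimizes Row's maximum payoff:
Column X: max payoff to Row = 2
Column Y: max payoff to Row = 6
Column Z: max payoff to Row = 6
Minimum is 2, achieved by column X.
Minimax strategy: X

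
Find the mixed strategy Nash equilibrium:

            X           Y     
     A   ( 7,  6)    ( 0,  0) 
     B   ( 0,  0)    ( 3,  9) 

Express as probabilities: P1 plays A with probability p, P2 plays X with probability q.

p = 0.6, q = 0.3

Work:
Find probabilities that make opponent indifferent:
P2 chooses q to make P1 indifferent between A and B
P1 chooses p to make P2 indifferent between X and Y
Mixed NE: P1 plays (A: 0.6, B: 0.4), P2 plays (X: 0.3, Y: 0.7)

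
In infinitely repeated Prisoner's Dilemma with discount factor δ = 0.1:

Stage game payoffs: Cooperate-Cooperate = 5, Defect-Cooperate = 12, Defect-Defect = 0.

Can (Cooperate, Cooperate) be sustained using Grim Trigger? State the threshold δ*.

δ* = 0.5833; since δ = 0.1 < 0.5833, cooperation cannot be sustained

Work:
For Grim Trigger:
Cooperate forever: 5/(1-δ)
Defect then punished: 12 + 0·δ/(1-δ)
Need: 5/(1-δ) ≥ 12 + 0·δ/(1-δ)
Solving: δ ≥ (T-R)/(T-P) = (12-5)/(12-0) = 0.5833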